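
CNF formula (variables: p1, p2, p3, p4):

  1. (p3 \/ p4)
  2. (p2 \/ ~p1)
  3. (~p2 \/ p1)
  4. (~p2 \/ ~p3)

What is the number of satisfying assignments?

4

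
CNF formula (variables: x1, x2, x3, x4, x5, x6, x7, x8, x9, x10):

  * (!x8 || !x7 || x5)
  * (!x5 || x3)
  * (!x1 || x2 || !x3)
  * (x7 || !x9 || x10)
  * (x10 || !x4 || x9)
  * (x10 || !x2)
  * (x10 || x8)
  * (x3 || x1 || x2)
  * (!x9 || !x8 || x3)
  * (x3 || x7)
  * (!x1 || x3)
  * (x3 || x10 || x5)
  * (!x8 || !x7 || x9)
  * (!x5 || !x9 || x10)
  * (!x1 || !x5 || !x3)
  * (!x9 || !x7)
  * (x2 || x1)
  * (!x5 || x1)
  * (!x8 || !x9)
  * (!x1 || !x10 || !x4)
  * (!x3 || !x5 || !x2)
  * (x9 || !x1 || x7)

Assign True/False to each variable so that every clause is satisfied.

x1=F, x2=T, x3=F, x4=T, x5=F, x6=T, x7=T, x8=F, x9=F, x10=T

Check each clause:
  1. (!x8 || !x7 || x5) — !x8 is true.
  2. (!x5 || x3) — !x5 is true.
  3. (!x1 || x2 || !x3) — x2 is true.
  4. (x10 || x7 || !x9) — x10 is true.
  5. (!x4 || x9 || x10) — x10 is true.
  6. (x10 || !x2) — x10 is true.
  7. (x8 || x10) — x10 is true.
  8. (x2 || x3 || x1) — x2 is true.
  9. (x3 || !x9 || !x8) — !x8 is true.
  10. (x3 || x7) — x7 is true.
  11. (!x1 || x3) — !x1 is true.
  12. (x5 || x10 || x3) — x10 is true.
  13. (!x8 || x9 || !x7) — !x8 is true.
  14. (!x9 || x10 || !x5) — x10 is true.
  15. (!x5 || !x1 || !x3) — !x5 is true.
  16. (!x9 || !x7) — !x9 is true.
  17. (x1 || x2) — x2 is true.
  18. (x1 || !x5) — !x5 is true.
  19. (!x9 || !x8) — !x8 is true.
  20. (!x4 || !x1 || !x10) — !x1 is true.
  21. (!x3 || !x2 || !x5) — !x5 is true.
  22. (x7 || !x1 || x9) — !x1 is true.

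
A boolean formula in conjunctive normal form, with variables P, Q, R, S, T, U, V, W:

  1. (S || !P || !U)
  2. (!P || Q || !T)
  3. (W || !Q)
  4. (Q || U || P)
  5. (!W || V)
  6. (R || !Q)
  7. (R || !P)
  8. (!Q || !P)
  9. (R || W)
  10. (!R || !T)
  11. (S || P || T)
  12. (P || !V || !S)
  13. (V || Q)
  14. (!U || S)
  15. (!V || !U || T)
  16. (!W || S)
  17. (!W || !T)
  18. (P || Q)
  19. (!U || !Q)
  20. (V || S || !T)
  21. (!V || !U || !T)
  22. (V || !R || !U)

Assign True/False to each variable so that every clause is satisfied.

P=True, Q=False, R=True, S=True, T=False, U=False, V=True, W=True

Check each clause:
  1. (!U || !P || S) — !U is true.
  2. (Q || !P || !T) — !T is true.
  3. (W || !Q) — W is true.
  4. (U || P || Q) — P is true.
  5. (!W || V) — V is true.
  6. (R || !Q) — R is true.
  7. (R || !P) — R is true.
  8. (!Q || !P) — !Q is true.
  9. (W || R) — W is true.
  10. (!R || !T) — !T is true.
  11. (P || T || S) — P is true.
  12. (!S || !V || P) — P is true.
  13. (V || Q) — V is true.
  14. (!U || S) — !U is true.
  15. (!U || !V || T) — !U is true.
  16. (!W || S) — S is true.
  17. (!T || !W) — !T is true.
  18. (Q || P) — P is true.
  19. (!U || !Q) — !U is true.
  20. (S || V || !T) — !T is true.
  21. (!T || !U || !V) — !U is true.
  22. (!U || !R || V) — !U is true.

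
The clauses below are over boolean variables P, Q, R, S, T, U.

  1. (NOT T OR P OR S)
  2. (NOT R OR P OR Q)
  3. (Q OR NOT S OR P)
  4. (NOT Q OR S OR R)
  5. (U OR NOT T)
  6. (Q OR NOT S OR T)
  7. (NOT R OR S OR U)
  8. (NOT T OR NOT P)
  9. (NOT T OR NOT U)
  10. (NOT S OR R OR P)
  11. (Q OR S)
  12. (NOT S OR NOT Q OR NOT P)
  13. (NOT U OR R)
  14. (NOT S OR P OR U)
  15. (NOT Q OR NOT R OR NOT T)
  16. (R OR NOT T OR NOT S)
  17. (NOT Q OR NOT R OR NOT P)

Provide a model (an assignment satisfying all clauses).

P=F, Q=T, R=T, S=T, T=F, U=T

Check each clause:
  1. (P OR S OR NOT T) — NOT T is true.
  2. (P OR Q OR NOT R) — Q is true.
  3. (NOT S OR Q OR P) — Q is true.
  4. (S OR NOT Q OR R) — R is true.
  5. (NOT T OR U) — NOT T is true.
  6. (NOT S OR Q OR T) — Q is true.
  7. (S OR U OR NOT R) — S is true.
  8. (NOT T OR NOT P) — NOT T is true.
  9. (NOT U OR NOT T) — NOT T is true.
  10. (R OR P OR NOT S) — R is true.
  11. (S OR Q) — Q is true.
  12. (NOT P OR NOT S OR NOT Q) — NOT P is true.
  13. (NOT U OR R) — R is true.
  14. (NOT S OR P OR U) — U is true.
  15. (NOT T OR NOT R OR NOT Q) — NOT T is true.
  16. (NOT T OR R OR NOT S) — R is true.
  17. (NOT Q OR NOT P OR NOT R) — NOT P is true.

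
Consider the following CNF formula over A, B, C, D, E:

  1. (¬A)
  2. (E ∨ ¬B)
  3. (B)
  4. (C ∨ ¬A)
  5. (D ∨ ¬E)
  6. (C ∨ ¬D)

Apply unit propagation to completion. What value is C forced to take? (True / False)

(¬A) stands alone — A = False.
(B) stands alone — B = True.
In (E ∨ ¬B), ¬B is now false; E must hold, so E = True.
(¬E ∨ D): since E = True, the clause reduces to (D). D = True.
(¬D ∨ C): since D = True, the clause reduces to (C). C = True.

True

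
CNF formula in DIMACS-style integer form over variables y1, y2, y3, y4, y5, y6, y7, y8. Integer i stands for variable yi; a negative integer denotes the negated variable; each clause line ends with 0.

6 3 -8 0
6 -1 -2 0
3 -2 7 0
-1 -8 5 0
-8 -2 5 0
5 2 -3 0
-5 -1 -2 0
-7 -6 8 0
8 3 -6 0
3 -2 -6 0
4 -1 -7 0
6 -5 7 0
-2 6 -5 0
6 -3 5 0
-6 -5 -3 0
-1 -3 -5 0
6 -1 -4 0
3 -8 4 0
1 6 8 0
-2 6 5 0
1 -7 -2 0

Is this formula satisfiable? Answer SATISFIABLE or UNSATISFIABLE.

SATISFIABLE

Branch on y1: take y1 = True.
Branch on y2: take y2 = True.
  then y6 is forced to True.
  then y5 is forced to False.
  then y8 is forced to False.
  then y7 is forced to False.
  then y3 is forced to True.
y4 is now unconstrained; take y4 = False.
Every clause has at least one true literal under this assignment.
So y1=True, y2=True, y3=True, y4=False, y5=False, y6=True, y7=False, y8=False is a satisfying assignment.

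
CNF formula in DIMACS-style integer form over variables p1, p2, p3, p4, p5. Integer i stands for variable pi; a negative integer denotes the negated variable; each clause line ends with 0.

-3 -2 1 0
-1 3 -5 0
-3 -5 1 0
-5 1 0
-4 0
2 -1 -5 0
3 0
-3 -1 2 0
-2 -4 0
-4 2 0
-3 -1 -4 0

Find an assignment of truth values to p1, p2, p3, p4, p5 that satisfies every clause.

(¬p4) is a unit clause, so p4 = False.
The clause (p3) is unit: p3 must be True.
Pure literal: p5 appears only negated; assign p5 = False.
Set p1 = False and propagate.
  then p2 is forced to False.

p1=False, p2=False, p3=True, p4=False, p5=False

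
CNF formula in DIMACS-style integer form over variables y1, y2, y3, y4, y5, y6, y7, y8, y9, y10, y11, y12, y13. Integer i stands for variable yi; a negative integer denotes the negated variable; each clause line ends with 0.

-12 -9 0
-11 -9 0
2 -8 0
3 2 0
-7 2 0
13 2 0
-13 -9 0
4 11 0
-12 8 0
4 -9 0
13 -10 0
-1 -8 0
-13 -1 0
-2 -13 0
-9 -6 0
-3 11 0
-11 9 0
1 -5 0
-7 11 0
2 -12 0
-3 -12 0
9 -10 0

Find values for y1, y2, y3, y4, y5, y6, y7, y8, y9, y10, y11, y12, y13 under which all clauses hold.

y1=T, y2=T, y3=F, y4=T, y5=F, y6=T, y7=F, y8=F, y9=F, y10=F, y11=F, y12=F, y13=F

y4 occurs only positively in the remaining clauses — set y4 = True.
y5 occurs only negated in the remaining clauses — set y5 = False.
Branch on y1: take y1 = True.
  then y8 is forced to False.
  then y12 is forced to False.
  then y13 is forced to False.
  then y2 is forced to True.
  then y10 is forced to False.
Branch on y3: take y3 = False.
Try y6 = True.
  then y9 is forced to False.
  then y11 is forced to False.
  then y7 is forced to False.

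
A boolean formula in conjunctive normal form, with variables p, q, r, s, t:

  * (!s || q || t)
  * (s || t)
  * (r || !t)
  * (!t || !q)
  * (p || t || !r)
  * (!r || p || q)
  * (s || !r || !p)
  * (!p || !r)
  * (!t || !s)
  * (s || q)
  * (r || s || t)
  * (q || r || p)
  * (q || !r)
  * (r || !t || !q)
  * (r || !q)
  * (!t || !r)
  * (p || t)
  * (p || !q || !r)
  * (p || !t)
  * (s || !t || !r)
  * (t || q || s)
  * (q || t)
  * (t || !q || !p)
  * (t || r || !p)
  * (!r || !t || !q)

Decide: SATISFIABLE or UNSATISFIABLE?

t = True:
  propagation gives r=True; an empty clause results — contradiction.
t = False:
  propagation gives s=True, q=True, r=True, p=True; an empty clause results — contradiction.
Every branch closes, so no satisfying assignment exists.

UNSATISFIABLE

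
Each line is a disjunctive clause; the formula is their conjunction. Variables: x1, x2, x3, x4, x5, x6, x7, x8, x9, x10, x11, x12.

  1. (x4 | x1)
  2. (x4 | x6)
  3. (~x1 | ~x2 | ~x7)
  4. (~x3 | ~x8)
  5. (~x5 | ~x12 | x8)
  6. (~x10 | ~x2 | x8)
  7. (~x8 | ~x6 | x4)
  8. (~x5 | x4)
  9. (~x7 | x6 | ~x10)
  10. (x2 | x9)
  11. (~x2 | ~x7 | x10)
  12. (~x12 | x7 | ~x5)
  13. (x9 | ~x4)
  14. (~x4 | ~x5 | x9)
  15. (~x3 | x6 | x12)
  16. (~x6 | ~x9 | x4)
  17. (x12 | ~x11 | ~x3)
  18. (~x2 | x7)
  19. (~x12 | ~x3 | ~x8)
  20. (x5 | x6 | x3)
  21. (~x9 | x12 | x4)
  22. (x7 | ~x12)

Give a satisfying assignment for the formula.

x1=False, x2=True, x3=False, x4=True, x5=False, x6=True, x7=True, x8=True, x9=True, x10=True, x11=True, x12=True

Check each clause:
  1. (x1 | x4) — x4 is true.
  2. (x6 | x4) — x4 is true.
  3. (~x1 | ~x7 | ~x2) — ~x1 is true.
  4. (~x8 | ~x3) — ~x3 is true.
  5. (~x5 | x8 | ~x12) — x8 is true.
  6. (x8 | ~x2 | ~x10) — x8 is true.
  7. (~x8 | x4 | ~x6) — x4 is true.
  8. (x4 | ~x5) — ~x5 is true.
  9. (x6 | ~x10 | ~x7) — x6 is true.
  10. (x9 | x2) — x9 is true.
  11. (~x2 | x10 | ~x7) — x10 is true.
  12. (x7 | ~x5 | ~x12) — ~x5 is true.
  13. (~x4 | x9) — x9 is true.
  14. (~x5 | ~x4 | x9) — x9 is true.
  15. (~x3 | x12 | x6) — x12 is true.
  16. (~x6 | ~x9 | x4) — x4 is true.
  17. (x12 | ~x3 | ~x11) — ~x3 is true.
  18. (x7 | ~x2) — x7 is true.
  19. (~x3 | ~x12 | ~x8) — ~x3 is true.
  20. (x6 | x5 | x3) — x6 is true.
  21. (x4 | ~x9 | x12) — x4 is true.
  22. (~x12 | x7) — x7 is true.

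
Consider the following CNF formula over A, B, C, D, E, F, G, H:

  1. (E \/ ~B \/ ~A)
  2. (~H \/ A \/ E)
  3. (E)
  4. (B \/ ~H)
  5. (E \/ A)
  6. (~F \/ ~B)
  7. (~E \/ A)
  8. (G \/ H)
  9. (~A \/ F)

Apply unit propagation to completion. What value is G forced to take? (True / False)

(E) stands alone — E = True.
In (A \/ ~E), ~E is now false; A must hold, so A = True.
From (~A \/ F) and A = True: F = True.
(~F \/ ~B): since F = True, the clause reduces to (~B). B = False.
From (~H \/ B) and B = False: H = False.
In (H \/ G), H is now false; G must hold, so G = True.

True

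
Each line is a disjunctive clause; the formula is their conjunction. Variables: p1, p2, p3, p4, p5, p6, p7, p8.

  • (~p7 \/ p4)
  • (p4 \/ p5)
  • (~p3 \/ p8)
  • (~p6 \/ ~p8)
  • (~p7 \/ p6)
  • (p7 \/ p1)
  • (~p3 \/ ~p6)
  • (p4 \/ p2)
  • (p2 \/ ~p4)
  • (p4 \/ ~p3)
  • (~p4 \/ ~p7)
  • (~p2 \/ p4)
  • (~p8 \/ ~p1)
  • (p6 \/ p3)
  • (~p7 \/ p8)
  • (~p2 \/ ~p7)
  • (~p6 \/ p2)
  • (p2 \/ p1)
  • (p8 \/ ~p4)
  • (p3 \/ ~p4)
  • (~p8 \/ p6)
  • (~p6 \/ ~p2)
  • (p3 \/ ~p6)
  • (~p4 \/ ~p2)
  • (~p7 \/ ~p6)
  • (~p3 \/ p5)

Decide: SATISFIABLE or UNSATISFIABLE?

UNSATISFIABLE

p4 = True:
  propagation gives p2=True; an empty clause results — contradiction.
p4 = False:
  propagation gives p7=False, p5=True, p1=True, p2=True; an empty clause results — contradiction.
Every branch closes, so no satisfying assignment exists.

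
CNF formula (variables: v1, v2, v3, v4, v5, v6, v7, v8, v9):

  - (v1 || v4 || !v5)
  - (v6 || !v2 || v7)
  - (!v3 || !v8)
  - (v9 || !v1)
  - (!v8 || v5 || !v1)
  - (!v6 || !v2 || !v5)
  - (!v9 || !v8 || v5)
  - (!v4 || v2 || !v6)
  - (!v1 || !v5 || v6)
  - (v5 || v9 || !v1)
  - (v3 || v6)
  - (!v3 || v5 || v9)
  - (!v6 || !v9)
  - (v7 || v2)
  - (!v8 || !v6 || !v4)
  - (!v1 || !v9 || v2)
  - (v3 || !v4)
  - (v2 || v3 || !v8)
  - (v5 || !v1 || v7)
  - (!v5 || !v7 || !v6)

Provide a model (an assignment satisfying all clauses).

v1=F, v2=F, v3=T, v4=T, v5=T, v6=F, v7=T, v8=F, v9=F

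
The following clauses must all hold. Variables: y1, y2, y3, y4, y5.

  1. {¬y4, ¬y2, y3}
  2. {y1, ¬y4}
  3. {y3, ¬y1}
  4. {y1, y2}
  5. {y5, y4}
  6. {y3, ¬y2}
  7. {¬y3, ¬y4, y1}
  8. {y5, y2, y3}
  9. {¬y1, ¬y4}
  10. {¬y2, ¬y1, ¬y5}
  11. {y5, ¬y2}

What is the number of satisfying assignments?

The models are:
  y1=0 y2=1 y3=1 y4=0 y5=1
  y1=1 y2=0 y3=1 y4=0 y5=1
That's 2 in total.

2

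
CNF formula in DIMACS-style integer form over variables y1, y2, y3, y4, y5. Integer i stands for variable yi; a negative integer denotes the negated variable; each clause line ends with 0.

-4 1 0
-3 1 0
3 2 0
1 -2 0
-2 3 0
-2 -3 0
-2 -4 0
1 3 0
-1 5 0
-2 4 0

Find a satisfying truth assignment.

y1 = True, y2 = False, y3 = True, y4 = False, y5 = True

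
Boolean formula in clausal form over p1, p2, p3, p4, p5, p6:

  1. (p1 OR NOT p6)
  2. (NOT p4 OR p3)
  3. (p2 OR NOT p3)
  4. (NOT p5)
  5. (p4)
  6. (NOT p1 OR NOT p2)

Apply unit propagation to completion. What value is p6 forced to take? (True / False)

(NOT p5) is a unit clause: p5 = False.
(p4) stands alone — p4 = True.
In (NOT p4 OR p3), NOT p4 is now false; p3 must hold, so p3 = True.
From (p2 OR NOT p3) and p3 = True: p2 = True.
(NOT p1 OR NOT p2) with p2 = True leaves only NOT p1, so p1 = False.
(NOT p6 OR p1): since p1 = False, the clause reduces to (NOT p6). p6 = False.

False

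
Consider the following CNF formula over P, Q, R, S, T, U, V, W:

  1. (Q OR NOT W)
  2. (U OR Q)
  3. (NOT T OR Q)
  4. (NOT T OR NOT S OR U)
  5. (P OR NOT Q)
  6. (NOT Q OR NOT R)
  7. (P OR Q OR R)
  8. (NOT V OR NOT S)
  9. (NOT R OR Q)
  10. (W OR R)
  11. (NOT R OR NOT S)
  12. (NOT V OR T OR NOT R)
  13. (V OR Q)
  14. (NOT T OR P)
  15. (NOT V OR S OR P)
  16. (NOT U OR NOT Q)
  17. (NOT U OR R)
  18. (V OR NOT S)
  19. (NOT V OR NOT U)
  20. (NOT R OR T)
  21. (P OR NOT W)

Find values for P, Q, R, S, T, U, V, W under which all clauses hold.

P = True  Q = True  R = False  S = False  T = False  U = False  V = True  W = True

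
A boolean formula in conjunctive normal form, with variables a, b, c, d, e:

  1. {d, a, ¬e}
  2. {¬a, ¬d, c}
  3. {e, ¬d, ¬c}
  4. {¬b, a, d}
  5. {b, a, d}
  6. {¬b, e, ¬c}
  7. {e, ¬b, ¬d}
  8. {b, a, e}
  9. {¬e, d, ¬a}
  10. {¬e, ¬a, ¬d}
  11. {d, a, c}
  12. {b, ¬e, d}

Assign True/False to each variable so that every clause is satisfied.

a=False, b=True, c=False, d=True, e=True

Check each clause:
  1. {a, ¬e, d} — d is true.
  2. {¬a, c, ¬d} — ¬a is true.
  3. {¬c, ¬d, e} — e is true.
  4. {a, ¬b, d} — d is true.
  5. {a, b, d} — b is true.
  6. {¬b, ¬c, e} — e is true.
  7. {e, ¬b, ¬d} — e is true.
  8. {b, e, a} — b is true.
  9. {¬a, ¬e, d} — d is true.
  10. {¬a, ¬e, ¬d} — ¬a is true.
  11. {a, c, d} — d is true.
  12. {¬e, d, b} — b is true.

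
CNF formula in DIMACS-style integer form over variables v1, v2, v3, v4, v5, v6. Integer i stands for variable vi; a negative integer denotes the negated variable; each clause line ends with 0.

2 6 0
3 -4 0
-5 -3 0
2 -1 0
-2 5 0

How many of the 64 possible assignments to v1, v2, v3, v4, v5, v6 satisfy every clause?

Split on v2, then v3.
  v2=T, v3=T: a clause becomes empty — 0.
  v2=T, v3=F: remaining (v1,v4,v5,v6) ∈ {(F,F,T,F); (F,F,T,T); (T,F,T,F); (T,F,T,T)} — 4.
  v2=F, v3=T: remaining (v1,v4,v5,v6) ∈ {(F,F,F,T); (F,T,F,T)} — 2.
  v2=F, v3=F: remaining (v1,v4,v5,v6) ∈ {(F,F,F,T); (F,F,T,T)} — 2.
Total: 0 + 4 + 2 + 2 = 8.

8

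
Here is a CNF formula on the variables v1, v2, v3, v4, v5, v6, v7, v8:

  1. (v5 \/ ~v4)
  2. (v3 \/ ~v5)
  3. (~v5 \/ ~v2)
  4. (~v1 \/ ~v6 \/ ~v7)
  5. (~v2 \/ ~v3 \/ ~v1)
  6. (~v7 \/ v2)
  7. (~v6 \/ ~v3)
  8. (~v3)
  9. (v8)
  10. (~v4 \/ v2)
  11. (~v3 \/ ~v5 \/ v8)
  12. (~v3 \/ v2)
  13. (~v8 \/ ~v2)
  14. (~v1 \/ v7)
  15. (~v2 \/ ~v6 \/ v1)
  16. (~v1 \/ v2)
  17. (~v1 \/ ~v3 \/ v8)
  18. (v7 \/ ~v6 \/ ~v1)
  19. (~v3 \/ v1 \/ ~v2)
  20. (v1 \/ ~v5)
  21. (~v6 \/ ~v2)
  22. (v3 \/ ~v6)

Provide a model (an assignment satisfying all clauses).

v1=F, v2=F, v3=F, v4=F, v5=F, v6=F, v7=F, v8=T

Check each clause:
  1. (v5 \/ ~v4) — ~v4 is true.
  2. (~v5 \/ v3) — ~v5 is true.
  3. (~v5 \/ ~v2) — ~v5 is true.
  4. (~v6 \/ ~v1 \/ ~v7) — ~v7 is true.
  5. (~v2 \/ ~v3 \/ ~v1) — ~v3 is true.
  6. (v2 \/ ~v7) — ~v7 is true.
  7. (~v6 \/ ~v3) — ~v6 is true.
  8. (~v3) — ~v3 is true.
  9. (v8) — v8 is true.
  10. (~v4 \/ v2) — ~v4 is true.
  11. (v8 \/ ~v5 \/ ~v3) — v8 is true.
  12. (v2 \/ ~v3) — ~v3 is true.
  13. (~v8 \/ ~v2) — ~v2 is true.
  14. (v7 \/ ~v1) — ~v1 is true.
  15. (~v6 \/ v1 \/ ~v2) — ~v6 is true.
  16. (v2 \/ ~v1) — ~v1 is true.
  17. (~v3 \/ v8 \/ ~v1) — v8 is true.
  18. (~v6 \/ ~v1 \/ v7) — ~v6 is true.
  19. (~v3 \/ ~v2 \/ v1) — ~v3 is true.
  20. (~v5 \/ v1) — ~v5 is true.
  21. (~v2 \/ ~v6) — ~v6 is true.
  22. (~v6 \/ v3) — ~v6 is true.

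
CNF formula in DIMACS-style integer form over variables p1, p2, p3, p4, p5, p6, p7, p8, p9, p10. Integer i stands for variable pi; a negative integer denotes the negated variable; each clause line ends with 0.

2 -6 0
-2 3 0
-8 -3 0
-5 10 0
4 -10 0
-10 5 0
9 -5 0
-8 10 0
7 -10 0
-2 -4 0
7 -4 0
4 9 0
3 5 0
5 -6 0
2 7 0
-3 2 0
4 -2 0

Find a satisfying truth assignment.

p1 = T, p2 = F, p3 = F, p4 = T, p5 = T, p6 = F, p7 = T, p8 = T, p9 = T, p10 = T

Check each clause:
  1. (!p6 || p2) — !p6 is true.
  2. (p3 || !p2) — !p2 is true.
  3. (!p8 || !p3) — !p3 is true.
  4. (!p5 || p10) — p10 is true.
  5. (p4 || !p10) — p4 is true.
  6. (!p10 || p5) — p5 is true.
  7. (p9 || !p5) — p9 is true.
  8. (p10 || !p8) — p10 is true.
  9. (!p10 || p7) — p7 is true.
  10. (!p4 || !p2) — !p2 is true.
  11. (!p4 || p7) — p7 is true.
  12. (p9 || p4) — p9 is true.
  13. (p5 || p3) — p5 is true.
  14. (p5 || !p6) — !p6 is true.
  15. (p2 || p7) — p7 is true.
  16. (p2 || !p3) — !p3 is true.
  17. (p4 || !p2) — p4 is true.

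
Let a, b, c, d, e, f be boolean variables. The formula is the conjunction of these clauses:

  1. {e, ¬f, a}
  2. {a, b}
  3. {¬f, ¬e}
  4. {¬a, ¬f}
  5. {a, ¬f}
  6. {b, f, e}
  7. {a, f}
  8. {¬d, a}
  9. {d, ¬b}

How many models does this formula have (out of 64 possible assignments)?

8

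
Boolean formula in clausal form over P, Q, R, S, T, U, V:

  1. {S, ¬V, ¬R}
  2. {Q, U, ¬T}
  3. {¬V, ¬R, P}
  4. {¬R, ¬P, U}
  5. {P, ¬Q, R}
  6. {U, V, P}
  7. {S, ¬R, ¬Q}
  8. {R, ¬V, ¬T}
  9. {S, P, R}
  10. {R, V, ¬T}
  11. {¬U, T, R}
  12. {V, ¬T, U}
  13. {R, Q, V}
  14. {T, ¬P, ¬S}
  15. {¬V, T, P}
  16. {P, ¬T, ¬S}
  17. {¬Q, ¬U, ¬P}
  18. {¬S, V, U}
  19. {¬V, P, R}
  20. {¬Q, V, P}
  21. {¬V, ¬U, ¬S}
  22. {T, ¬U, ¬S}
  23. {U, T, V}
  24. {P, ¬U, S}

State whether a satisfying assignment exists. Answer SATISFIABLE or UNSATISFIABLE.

Try P = True.
The remaining clauses are satisfied by Q = False, R = False, S = False, T = False, U = False, V = True.
Every clause has at least one true literal under this assignment.
So P=True, Q=False, R=False, S=False, T=False, U=False, V=True is a satisfying assignment.

SATISFIABLE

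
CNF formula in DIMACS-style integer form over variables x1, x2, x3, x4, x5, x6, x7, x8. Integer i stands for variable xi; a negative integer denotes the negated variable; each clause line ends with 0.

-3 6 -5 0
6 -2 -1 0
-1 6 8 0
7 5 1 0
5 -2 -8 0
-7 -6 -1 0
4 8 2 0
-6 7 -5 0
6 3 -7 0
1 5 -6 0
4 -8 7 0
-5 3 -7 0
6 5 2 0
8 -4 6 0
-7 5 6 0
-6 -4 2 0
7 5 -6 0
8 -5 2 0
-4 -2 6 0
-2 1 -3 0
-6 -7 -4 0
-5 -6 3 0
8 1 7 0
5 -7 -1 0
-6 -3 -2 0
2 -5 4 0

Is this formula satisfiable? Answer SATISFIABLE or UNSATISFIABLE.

Branch on x1: take x1 = False.
Try x2 = False.
For the remaining variables, x3 = False, x4 = True, x5 = True, x6 = False, x7 = False, x8 = True works.
So x1=False, x2=False, x3=False, x4=True, x5=True, x6=False, x7=False, x8=True is a satisfying assignment.

SATISFIABLE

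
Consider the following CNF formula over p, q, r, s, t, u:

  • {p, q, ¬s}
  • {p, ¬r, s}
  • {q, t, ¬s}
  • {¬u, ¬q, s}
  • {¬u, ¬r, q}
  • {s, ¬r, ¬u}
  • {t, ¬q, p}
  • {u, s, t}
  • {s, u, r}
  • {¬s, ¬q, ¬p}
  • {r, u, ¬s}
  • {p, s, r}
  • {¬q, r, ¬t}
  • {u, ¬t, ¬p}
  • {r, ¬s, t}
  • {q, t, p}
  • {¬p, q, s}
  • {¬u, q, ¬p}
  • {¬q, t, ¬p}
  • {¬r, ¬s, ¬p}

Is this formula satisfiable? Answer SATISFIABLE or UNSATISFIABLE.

SATISFIABLE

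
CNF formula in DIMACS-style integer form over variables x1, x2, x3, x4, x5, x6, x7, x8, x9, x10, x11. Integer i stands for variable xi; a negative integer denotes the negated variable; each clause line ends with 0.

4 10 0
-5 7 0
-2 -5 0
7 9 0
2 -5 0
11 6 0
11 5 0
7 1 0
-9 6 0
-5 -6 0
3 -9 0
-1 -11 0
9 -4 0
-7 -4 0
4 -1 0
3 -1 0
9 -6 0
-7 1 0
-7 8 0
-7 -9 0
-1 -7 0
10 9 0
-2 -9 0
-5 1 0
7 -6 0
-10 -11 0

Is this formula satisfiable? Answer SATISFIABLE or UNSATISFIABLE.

UNSATISFIABLE

x7 = True:
  propagation gives x4=False, x10=True, x1=False; an empty clause results — contradiction.
x7 = False:
  propagation gives x5=False, x9=True, x11=True, x1=True; an empty clause results — contradiction.
Every branch closes, so no satisfying assignment exists.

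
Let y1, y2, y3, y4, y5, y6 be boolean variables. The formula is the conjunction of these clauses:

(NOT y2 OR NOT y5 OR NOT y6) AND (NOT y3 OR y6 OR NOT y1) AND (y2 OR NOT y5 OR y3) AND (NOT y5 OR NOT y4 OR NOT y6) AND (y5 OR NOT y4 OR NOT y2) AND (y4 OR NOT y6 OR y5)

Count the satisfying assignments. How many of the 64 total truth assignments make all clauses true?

Case analysis on y5 and y6:
  y5=T, y6=T: remaining (y1,y2,y3,y4) ∈ {(F,F,T,F); (T,F,T,F)} — 2.
  y5=T, y6=F: y4 free; 4 ways for (y1,y2,y3) × 2^1 = 8.
  y5=F, y6=T: remaining (y1,y2,y3,y4) ∈ {(F,F,F,T); (F,F,T,T); (T,F,F,T); (T,F,T,T)} — 4.
  y5=F, y6=F: 9 of the 16 assignments to (y1,y2,y3,y4) work.
Total: 2 + 8 + 4 + 9 = 23.

23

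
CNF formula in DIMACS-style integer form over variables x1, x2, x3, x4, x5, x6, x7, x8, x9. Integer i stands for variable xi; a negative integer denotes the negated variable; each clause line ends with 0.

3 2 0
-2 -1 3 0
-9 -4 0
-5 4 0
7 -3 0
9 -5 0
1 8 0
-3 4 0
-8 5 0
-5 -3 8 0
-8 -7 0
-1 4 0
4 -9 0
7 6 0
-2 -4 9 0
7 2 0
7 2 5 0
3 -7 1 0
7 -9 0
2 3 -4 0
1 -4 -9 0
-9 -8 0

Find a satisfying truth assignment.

x1 = True, x2 = False, x3 = True, x4 = True, x5 = False, x6 = False, x7 = True, x8 = False, x9 = False

Check each clause:
  1. (x3 || x2) — x3 is true.
  2. (x3 || !x2 || !x1) — x3 is true.
  3. (!x9 || !x4) — !x9 is true.
  4. (x4 || !x5) — !x5 is true.
  5. (!x3 || x7) — x7 is true.
  6. (x9 || !x5) — !x5 is true.
  7. (x1 || x8) — x1 is true.
  8. (x4 || !x3) — x4 is true.
  9. (!x8 || x5) — !x8 is true.
  10. (!x3 || x8 || !x5) — !x5 is true.
  11. (!x7 || !x8) — !x8 is true.
  12. (x4 || !x1) — x4 is true.
  13. (!x9 || x4) — x4 is true.
  14. (x6 || x7) — x7 is true.
  15. (!x2 || x9 || !x4) — !x2 is true.
  16. (x2 || x7) — x7 is true.
  17. (x5 || x7 || x2) — x7 is true.
  18. (x3 || !x7 || x1) — x1 is true.
  19. (x7 || !x9) — !x9 is true.
  20. (!x4 || x3 || x2) — x3 is true.
  21. (!x4 || x1 || !x9) — x1 is true.
  22. (!x8 || !x9) — !x8 is true.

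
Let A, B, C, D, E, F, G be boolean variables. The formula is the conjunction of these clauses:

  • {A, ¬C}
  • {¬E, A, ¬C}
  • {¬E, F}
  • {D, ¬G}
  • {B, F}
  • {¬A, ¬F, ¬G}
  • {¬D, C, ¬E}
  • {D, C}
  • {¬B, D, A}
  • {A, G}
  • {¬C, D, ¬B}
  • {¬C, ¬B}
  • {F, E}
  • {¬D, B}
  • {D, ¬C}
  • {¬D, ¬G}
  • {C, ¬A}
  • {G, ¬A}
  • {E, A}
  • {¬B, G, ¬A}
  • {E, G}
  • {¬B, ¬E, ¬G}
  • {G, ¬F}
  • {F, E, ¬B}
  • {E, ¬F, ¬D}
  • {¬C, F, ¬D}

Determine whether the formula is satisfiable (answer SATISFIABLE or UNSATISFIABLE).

UNSATISFIABLE

D = True:
  propagation gives B=True, C=False, E=False, F=True; an empty clause results — contradiction.
D = False:
  propagation gives G=False, C=True; an empty clause results — contradiction.
Every branch closes, so no satisfying assignment exists.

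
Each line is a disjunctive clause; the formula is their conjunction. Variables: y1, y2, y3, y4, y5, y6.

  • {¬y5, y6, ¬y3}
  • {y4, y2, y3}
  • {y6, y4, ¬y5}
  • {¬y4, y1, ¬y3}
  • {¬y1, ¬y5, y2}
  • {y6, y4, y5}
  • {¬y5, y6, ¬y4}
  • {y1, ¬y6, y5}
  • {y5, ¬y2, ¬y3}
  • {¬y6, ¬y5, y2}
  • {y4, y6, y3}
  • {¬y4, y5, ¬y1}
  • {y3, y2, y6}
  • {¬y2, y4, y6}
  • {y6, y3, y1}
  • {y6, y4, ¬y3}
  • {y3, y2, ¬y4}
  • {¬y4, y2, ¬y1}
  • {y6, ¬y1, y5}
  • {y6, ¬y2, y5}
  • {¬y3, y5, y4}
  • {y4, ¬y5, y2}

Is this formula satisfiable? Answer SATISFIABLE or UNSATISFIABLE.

SATISFIABLE

Branch on y1: take y1 = False.
The remaining clauses are satisfied by y2 = True, y3 = False, y4 = False, y5 = True, y6 = True.
Every clause has at least one true literal under this assignment.
So y1=F, y2=T, y3=F, y4=F, y5=T, y6=T is a satisfying assignment.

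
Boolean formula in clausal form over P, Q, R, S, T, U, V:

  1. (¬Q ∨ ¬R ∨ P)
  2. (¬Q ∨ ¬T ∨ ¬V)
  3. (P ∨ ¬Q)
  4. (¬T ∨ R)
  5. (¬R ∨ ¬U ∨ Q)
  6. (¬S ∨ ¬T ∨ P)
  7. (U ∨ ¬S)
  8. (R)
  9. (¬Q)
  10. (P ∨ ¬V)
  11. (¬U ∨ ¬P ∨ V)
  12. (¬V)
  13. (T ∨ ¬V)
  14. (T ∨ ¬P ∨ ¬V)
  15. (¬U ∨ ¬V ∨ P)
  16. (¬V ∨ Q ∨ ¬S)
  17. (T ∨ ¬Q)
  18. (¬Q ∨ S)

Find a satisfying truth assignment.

P=False, Q=False, R=True, S=False, T=True, U=False, V=False

Unit propagation: (R) forces R = True.
The clause (¬Q) is unit: Q must be False.
(¬U) is a unit clause, so U = False.
(¬S) is a unit clause, so S = False.
The clause (¬V) is unit: V must be False.
P, T are now unconstrained; take P = False, T = True.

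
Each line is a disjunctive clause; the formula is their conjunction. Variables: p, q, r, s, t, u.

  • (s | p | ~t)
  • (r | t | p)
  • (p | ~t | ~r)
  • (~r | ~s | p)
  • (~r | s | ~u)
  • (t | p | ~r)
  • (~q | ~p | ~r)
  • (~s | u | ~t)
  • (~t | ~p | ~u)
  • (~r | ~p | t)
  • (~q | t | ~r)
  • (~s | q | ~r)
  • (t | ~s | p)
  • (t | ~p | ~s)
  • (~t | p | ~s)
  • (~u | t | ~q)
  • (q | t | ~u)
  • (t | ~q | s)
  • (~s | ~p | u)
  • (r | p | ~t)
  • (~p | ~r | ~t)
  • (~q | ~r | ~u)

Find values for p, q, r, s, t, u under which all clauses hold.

p=T, q=T, r=F, s=F, t=T, u=F

Check each clause:
  1. (p | ~t | s) — p is true.
  2. (p | t | r) — p is true.
  3. (p | ~r | ~t) — p is true.
  4. (~r | ~s | p) — p is true.
  5. (~r | ~u | s) — ~u is true.
  6. (t | ~r | p) — p is true.
  7. (~q | ~p | ~r) — ~r is true.
  8. (~s | u | ~t) — ~s is true.
  9. (~t | ~u | ~p) — ~u is true.
  10. (~r | t | ~p) — ~r is true.
  11. (t | ~q | ~r) — t is true.
  12. (~r | q | ~s) — q is true.
  13. (p | t | ~s) — p is true.
  14. (~s | t | ~p) — ~s is true.
  15. (p | ~t | ~s) — p is true.
  16. (~u | ~q | t) — ~u is true.
  17. (t | ~u | q) — q is true.
  18. (~q | t | s) — t is true.
  19. (u | ~s | ~p) — ~s is true.
  20. (~t | p | r) — p is true.
  21. (~r | ~t | ~p) — ~r is true.
  22. (~q | ~u | ~r) — ~u is true.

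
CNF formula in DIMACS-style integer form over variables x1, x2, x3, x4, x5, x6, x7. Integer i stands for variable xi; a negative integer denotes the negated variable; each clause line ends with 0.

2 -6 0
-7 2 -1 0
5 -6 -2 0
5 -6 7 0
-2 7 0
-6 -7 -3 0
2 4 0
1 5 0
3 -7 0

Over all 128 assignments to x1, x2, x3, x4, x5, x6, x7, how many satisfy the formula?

Case analysis on x2 and x7:
  x2=T, x7=T: x4 free; 3 ways for (x1,x3,x5,x6) × 2^1 = 6.
  x2=T, x7=F: a clause becomes empty — 0.
  x2=F, x7=T: remaining (x1,x3,x4,x5,x6) ∈ {(F,T,T,T,F)} — 1.
  x2=F, x7=F: x3 free; 3 ways for (x1,x4,x5,x6) × 2^1 = 6.
Total: 6 + 0 + 1 + 6 = 13.

13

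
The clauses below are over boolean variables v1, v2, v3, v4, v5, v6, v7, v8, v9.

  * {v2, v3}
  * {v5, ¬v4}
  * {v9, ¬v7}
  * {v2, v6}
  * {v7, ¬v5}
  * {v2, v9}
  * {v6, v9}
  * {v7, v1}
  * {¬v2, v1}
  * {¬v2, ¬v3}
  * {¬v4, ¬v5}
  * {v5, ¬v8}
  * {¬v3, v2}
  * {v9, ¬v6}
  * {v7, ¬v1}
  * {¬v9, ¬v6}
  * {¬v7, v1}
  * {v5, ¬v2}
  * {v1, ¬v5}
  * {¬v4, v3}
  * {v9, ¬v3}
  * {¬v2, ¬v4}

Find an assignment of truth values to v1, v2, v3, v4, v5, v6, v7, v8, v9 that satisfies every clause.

Pure literal: v4 appears only negated; assign v4 = False.
v8 occurs only negated in the remaining clauses — set v8 = False.
Set v1 = True and propagate.
  then v7 is forced to True.
  then v9 is forced to True.
  then v6 is forced to False.
  then v2 is forced to True.
  then v3 is forced to False.
  then v5 is forced to True.

v1=1, v2=1, v3=0, v4=0, v5=1, v6=0, v7=1, v8=0, v9=1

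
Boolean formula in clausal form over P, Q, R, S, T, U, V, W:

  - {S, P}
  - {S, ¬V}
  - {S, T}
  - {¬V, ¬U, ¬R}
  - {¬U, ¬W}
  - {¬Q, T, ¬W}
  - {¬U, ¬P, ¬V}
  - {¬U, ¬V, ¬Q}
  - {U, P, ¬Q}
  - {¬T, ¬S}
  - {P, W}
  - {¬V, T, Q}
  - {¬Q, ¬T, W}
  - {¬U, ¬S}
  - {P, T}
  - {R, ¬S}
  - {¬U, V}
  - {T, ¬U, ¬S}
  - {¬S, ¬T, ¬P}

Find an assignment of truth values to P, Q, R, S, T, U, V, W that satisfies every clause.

Try P = True.
The remaining clauses are satisfied by Q = False, R = False, S = False, T = True, U = False, V = False, W = True.
Every clause has at least one true literal under this assignment.

P=True, Q=False, R=False, S=False, T=True, U=False, V=False, W=True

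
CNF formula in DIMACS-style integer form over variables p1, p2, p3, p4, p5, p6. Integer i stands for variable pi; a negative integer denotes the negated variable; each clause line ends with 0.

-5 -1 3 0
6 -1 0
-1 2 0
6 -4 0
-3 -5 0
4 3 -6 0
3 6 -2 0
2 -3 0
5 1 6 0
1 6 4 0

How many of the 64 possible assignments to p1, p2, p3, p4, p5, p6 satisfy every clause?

Case analysis on p6 and p1:
  p6=T, p1=T: remaining (p2,p3,p4,p5) ∈ {(T,F,T,F); (T,T,F,F); (T,T,T,F)} — 3.
  p6=T, p1=F: 6 of the 16 assignments to (p2,p3,p4,p5) work.
  p6=F, p1=T: a clause becomes empty — 0.
  p6=F, p1=F: a clause becomes empty — 0.
Total: 3 + 6 + 0 + 0 = 9.

9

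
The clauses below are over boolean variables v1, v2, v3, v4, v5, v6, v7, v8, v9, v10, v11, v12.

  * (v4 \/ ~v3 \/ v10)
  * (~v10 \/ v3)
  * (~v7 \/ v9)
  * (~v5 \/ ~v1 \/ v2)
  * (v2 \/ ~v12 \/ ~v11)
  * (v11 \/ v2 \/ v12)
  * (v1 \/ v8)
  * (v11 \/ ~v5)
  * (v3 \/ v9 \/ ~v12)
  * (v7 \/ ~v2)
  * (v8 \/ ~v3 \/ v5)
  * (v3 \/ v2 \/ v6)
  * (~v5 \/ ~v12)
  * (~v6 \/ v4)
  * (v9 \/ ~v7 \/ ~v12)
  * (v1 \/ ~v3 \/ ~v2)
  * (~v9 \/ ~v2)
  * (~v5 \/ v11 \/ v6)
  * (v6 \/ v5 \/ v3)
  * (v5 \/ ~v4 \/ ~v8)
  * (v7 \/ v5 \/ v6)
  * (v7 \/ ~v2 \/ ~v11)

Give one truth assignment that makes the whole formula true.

Branch on v1: take v1 = False.
  then v8 is forced to True.
Set v2 = False and propagate.
For the remaining variables, v3 = True, v4 = True, v5 = True, v6 = True, v7 = True, v9 = True, v10 = True, v11 = True, v12 = False works.

v1=F, v2=F, v3=T, v4=T, v5=T, v6=T, v7=T, v8=T, v9=T, v10=T, v11=T, v12=F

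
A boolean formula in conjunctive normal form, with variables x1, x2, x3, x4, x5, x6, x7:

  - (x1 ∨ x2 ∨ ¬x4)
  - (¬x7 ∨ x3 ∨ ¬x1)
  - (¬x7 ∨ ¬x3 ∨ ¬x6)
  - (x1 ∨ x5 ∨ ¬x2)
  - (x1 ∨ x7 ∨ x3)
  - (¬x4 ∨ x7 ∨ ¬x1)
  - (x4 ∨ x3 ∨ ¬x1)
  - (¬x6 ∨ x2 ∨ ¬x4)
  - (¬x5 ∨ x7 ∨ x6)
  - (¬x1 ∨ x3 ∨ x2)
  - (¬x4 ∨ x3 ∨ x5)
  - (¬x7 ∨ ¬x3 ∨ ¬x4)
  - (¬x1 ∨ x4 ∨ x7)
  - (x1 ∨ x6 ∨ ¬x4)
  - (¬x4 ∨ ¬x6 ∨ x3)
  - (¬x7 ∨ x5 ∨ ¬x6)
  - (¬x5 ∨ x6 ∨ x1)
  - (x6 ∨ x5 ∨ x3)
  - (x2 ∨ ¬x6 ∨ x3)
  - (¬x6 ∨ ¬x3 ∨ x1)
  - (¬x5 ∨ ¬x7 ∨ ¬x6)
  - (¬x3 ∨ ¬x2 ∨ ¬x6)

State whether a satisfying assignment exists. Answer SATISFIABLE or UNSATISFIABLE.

SATISFIABLE

Set x1 = True and propagate.
Set x2 = True and propagate.
For the remaining variables, x3 = True, x4 = False, x5 = True, x6 = False, x7 = True works.
So x1=T  x2=T  x3=T  x4=F  x5=T  x6=F  x7=T is a satisfying assignment.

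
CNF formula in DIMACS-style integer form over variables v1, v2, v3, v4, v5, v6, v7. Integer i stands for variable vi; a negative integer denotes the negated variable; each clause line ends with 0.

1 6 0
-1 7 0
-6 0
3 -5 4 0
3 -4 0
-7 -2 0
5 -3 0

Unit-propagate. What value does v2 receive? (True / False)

False

Unit clause (~v6) sets v6 = False.
(v1 \/ v6): since v6 = False, the clause reduces to (v1). v1 = True.
(~v1 \/ v7) with v1 = True leaves only v7, so v7 = True.
(~v2 \/ ~v7) with v7 = True leaves only ~v2, so v2 = False.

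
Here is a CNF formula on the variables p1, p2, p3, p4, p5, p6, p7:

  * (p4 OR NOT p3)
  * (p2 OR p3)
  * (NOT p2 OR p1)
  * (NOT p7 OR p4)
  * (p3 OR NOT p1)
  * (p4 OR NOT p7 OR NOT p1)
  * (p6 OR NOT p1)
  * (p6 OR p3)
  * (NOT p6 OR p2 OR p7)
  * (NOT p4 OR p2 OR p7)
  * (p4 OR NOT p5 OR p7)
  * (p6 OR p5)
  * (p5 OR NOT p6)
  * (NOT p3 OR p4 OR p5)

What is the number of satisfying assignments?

5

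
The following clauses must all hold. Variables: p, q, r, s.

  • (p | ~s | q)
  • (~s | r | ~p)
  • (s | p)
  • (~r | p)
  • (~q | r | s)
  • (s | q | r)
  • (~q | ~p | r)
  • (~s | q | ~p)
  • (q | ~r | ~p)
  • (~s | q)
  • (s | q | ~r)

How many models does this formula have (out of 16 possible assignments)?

3

Satisfying assignments:
  p=F q=T r=F s=T
  p=T q=T r=T s=F
  p=T q=T r=T s=T
That's 3 in total.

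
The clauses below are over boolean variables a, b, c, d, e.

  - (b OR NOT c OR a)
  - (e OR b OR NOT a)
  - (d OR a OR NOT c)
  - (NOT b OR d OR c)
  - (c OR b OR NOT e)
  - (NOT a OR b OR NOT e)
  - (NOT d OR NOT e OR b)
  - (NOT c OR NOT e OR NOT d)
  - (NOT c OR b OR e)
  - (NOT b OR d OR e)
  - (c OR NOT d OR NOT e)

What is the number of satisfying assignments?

7

The models are:
  a=F b=F c=F d=F e=F
  a=F b=F c=F d=T e=F
  a=F b=T c=F d=T e=F
  a=F b=T c=T d=T e=F
  a=T b=T c=F d=T e=F
  a=T b=T c=T d=F e=T
  a=T b=T c=T d=T e=F
That's 7 in total.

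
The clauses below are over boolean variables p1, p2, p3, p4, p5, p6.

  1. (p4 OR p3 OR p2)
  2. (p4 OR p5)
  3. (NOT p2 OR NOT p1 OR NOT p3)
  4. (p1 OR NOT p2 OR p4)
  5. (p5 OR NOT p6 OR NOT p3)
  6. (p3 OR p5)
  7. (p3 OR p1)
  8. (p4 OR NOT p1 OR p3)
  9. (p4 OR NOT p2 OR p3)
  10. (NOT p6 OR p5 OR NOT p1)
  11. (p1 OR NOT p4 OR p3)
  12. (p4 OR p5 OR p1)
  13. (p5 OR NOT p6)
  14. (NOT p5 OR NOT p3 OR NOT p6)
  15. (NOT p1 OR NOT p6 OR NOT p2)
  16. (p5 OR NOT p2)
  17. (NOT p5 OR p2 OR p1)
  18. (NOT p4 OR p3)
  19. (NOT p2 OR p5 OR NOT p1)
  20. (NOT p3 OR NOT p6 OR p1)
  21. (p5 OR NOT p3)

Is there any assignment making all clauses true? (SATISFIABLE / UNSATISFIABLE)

p6 occurs only negated in the remaining clauses — set p6 = False.
Set p1 = False and propagate.
  then p3 is forced to True.
  then p5 is forced to True.
  then p2 is forced to True.
  then p4 is forced to True.
So p1=0, p2=1, p3=1, p4=1, p5=1, p6=0 is a satisfying assignment.

SATISFIABLE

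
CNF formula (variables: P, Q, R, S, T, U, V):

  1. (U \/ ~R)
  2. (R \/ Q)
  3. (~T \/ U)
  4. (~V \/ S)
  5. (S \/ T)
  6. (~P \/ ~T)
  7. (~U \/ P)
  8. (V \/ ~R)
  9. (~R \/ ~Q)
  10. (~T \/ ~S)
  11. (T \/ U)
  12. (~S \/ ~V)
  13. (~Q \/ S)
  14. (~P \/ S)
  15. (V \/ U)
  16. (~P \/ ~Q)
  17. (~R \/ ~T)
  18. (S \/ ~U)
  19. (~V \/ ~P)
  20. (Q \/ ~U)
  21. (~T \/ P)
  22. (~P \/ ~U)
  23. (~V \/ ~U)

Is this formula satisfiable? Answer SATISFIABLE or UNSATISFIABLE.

UNSATISFIABLE

U = True:
  propagation gives P=True; an empty clause results — contradiction.
U = False:
  propagation gives R=False, Q=True, T=False; an empty clause results — contradiction.
Every branch closes, so no satisfying assignment exists.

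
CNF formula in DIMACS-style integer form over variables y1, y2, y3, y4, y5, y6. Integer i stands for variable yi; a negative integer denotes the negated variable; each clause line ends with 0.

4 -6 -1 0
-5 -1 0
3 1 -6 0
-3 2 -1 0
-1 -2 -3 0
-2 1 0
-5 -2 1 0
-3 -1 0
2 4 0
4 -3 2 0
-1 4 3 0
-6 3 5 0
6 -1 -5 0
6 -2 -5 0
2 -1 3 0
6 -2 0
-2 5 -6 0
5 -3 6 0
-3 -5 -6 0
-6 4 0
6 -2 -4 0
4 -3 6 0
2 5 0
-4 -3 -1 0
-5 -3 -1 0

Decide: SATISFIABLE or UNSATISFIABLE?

Set y1 = False and propagate.
  then y2 is forced to False.
  then y4 is forced to True.
  then y5 is forced to True.
Branch on y3: take y3 = False.
  then y6 is forced to False.
So y1=False  y2=False  y3=False  y4=True  y5=True  y6=False is a satisfying assignment.

SATISFIABLE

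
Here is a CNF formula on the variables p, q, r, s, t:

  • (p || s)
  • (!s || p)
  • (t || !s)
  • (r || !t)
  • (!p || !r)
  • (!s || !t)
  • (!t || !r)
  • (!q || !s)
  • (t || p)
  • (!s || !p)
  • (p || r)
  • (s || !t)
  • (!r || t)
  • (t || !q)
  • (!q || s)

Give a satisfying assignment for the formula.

p=T  q=F  r=F  s=F  t=F

q occurs only negated in the remaining clauses — set q = False.
Branch on p: take p = True.
  then r is forced to False.
  then t is forced to False.
  then s is forced to False.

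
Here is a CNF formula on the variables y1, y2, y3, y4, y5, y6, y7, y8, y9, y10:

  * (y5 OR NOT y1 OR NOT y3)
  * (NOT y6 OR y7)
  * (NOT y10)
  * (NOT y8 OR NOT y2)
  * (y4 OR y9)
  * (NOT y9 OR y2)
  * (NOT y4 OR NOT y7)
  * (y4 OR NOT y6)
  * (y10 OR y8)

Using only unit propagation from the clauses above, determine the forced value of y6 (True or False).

False

Unit clause (NOT y10) sets y10 = False.
(y10 OR y8) with y10 = False leaves only y8, so y8 = True.
(NOT y2 OR NOT y8) with y8 = True leaves only NOT y2, so y2 = False.
(NOT y9 OR y2) with y2 = False leaves only NOT y9, so y9 = False.
From (y4 OR y9) and y9 = False: y4 = True.
In (NOT y4 OR NOT y7), NOT y4 is now false; NOT y7 must hold, so y7 = False.
In (NOT y6 OR y7), y7 is now false; NOT y6 must hold, so y6 = False.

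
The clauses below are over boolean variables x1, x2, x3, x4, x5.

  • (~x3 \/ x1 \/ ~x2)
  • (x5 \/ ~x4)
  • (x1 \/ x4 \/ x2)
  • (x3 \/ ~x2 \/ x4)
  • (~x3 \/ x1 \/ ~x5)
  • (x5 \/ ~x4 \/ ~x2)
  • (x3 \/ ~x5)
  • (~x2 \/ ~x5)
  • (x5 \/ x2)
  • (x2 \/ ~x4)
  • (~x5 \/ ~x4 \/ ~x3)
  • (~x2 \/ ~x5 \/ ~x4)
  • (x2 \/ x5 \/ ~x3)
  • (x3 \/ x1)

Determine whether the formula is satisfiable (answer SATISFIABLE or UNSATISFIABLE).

SATISFIABLE

Pure literal: x1 appears only positively; assign x1 = True.
Branch on x2: take x2 = False.
  then x5 is forced to True.
  then x3 is forced to True.
  then x4 is forced to False.
Every clause has at least one true literal under this assignment.
So x1=True, x2=False, x3=True, x4=False, x5=True is a satisfying assignment.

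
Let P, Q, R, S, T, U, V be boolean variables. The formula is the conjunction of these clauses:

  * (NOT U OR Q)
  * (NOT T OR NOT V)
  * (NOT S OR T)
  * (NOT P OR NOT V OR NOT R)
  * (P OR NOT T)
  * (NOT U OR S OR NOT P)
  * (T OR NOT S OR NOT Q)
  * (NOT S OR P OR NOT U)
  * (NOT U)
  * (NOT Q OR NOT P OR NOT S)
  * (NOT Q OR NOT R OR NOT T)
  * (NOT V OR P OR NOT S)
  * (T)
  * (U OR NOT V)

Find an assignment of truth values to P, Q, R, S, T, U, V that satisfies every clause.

P = True, Q = True, R = False, S = False, T = True, U = False, V = False

(NOT U) is a unit clause, so U = False.
The clause (T) is unit: T must be True.
The clause (NOT V) is unit: V must be False.
(P) is a unit clause, so P = True.
Pure literal: R appears only negated; assign R = False.
S occurs only negated in the remaining clauses — set S = False.
Q is now unconstrained; take Q = True.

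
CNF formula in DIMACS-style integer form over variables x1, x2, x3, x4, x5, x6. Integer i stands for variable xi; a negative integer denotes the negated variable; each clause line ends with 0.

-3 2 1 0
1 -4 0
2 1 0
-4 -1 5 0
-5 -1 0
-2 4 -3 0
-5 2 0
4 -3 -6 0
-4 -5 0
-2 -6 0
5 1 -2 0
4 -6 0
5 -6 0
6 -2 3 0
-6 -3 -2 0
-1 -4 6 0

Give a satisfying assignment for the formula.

x1=T, x2=F, x3=T, x4=F, x5=F, x6=F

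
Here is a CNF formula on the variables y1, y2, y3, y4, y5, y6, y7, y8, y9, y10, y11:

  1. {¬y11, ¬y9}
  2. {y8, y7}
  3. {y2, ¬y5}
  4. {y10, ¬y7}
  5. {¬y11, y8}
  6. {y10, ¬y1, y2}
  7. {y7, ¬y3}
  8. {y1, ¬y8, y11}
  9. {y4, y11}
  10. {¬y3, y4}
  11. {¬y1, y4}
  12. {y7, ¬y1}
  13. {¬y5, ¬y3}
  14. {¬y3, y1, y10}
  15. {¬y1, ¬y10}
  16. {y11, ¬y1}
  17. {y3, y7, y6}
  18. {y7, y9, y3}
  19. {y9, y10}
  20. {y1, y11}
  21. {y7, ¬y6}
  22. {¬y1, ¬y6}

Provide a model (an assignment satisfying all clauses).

Pure literal: y2 appears only positively; assign y2 = True.
y4 occurs only positively in the remaining clauses — set y4 = True.
Set y1 = False and propagate.
  then y11 is forced to True.
  then y9 is forced to False.
  then y8 is forced to True.
  then y10 is forced to True.
Set y3 = False and propagate.
  then y7 is forced to True.
y5, y6 are now unconstrained; take y5 = True, y6 = True.
Check each clause:
  1. {¬y9, ¬y11} — ¬y9 is true.
  2. {y8, y7} — y8 is true.
  3. {¬y5, y2} — y2 is true.
  4. {y10, ¬y7} — y10 is true.
  5. {¬y11, y8} — y8 is true.
  6. {¬y1, y10, y2} — y2 is true.
  7. {¬y3, y7} — ¬y3 is true.
  8. {y11, ¬y8, y1} — y11 is true.
  9. {y11, y4} — y11 is true.
  10. {¬y3, y4} — y4 is true.
  11. {¬y1, y4} — y4 is true.
  12. {¬y1, y7} — ¬y1 is true.
  13. {¬y3, ¬y5} — ¬y3 is true.
  14. {y1, ¬y3, y10} — y10 is true.
  15. {¬y10, ¬y1} — ¬y1 is true.
  16. {y11, ¬y1} — y11 is true.
  17. {y7, y3, y6} — y6 is true.
  18. {y3, y9, y7} — y7 is true.
  19. {y10, y9} — y10 is true.
  20. {y11, y1} — y11 is true.
  21. {y7, ¬y6} — y7 is true.
  22. {¬y6, ¬y1} — ¬y1 is true.

y1=0, y2=1, y3=0, y4=1, y5=1, y6=1, y7=1, y8=1, y9=0, y10=1, y11=1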